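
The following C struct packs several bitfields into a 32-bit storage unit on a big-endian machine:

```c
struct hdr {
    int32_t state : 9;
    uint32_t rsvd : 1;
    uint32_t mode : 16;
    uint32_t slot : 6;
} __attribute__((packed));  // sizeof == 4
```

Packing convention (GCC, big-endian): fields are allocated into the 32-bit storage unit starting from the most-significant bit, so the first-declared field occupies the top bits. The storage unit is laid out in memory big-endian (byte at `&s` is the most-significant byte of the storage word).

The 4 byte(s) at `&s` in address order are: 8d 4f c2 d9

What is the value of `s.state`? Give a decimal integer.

-230

[0]=0x8d [1]=0x4f [2]=0xc2 [3]=0xd9 (big-endian) → word 0x8d4fc2d9
state [23+:9] = (word>>23) & 0x1ff = 282  ←
rsvd [22+:1] = (word>>22) & 0x1 = 1
mode [6+:16] = (word>>6) & 0xffff = 16139
slot [0+:6] = (word>>0) & 0x3f = 25
state signed 9b, MSB=1: 282 - 512 = -230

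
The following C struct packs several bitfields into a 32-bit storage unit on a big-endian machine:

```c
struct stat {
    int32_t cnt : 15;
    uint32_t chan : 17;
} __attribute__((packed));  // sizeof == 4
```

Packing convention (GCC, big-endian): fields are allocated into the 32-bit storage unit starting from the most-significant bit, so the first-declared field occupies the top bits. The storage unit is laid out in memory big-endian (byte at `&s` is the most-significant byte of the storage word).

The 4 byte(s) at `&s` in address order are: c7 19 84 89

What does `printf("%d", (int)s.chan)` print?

99465

[0]=0xc7 [1]=0x19 [2]=0x84 [3]=0x89 (big-endian) → word 0xc7198489
cnt [17+:15] = (word>>17) & 0x7fff = 25484
chan [0+:17] = (word>>0) & 0x1ffff = 99465  ←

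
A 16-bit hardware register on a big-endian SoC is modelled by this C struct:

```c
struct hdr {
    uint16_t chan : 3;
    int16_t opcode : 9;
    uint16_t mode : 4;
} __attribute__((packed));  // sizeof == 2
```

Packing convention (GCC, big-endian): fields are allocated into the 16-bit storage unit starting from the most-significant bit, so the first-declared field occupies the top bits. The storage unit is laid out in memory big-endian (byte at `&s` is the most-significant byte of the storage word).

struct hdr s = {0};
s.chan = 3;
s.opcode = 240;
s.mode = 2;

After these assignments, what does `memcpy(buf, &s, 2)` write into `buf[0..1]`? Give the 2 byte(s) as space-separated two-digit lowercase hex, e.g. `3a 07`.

6f 02

chan (3b) val=3 bits=0x3 at bit 13: 0x6000
opcode (9b) val=240 bits=0xf0 at bit 4: 0x6f00
mode (4b) val=2 bits=0x2 at bit 0: 0x6f02
word = 0x6f02 → big-endian bytes:
  [0]=0x6f  [1]=0x02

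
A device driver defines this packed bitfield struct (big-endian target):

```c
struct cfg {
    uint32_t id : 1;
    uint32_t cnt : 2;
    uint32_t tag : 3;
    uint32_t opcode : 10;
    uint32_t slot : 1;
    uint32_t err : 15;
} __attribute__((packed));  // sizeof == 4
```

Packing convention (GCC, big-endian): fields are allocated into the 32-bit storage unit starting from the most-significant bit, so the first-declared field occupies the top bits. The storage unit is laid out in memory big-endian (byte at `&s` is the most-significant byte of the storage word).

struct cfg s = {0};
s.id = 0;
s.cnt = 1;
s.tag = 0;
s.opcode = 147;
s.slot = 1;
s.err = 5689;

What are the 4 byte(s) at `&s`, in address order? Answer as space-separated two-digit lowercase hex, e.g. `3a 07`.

20 93 96 39

id:1 = 0 → 0x0 << 31 → word 0x00000000
cnt:2 = 1 → 0x1 << 29 → word 0x20000000
tag:3 = 0 → 0x0 << 26 → word 0x20000000
opcode:10 = 147 → 0x93 << 16 → word 0x20930000
slot:1 = 1 → 0x1 << 15 → word 0x20938000
err:15 = 5689 → 0x1639 << 0 → word 0x20939639
word = 0x20939639 → big-endian bytes:
  [0]=0x20  [1]=0x93  [2]=0x96  [3]=0x39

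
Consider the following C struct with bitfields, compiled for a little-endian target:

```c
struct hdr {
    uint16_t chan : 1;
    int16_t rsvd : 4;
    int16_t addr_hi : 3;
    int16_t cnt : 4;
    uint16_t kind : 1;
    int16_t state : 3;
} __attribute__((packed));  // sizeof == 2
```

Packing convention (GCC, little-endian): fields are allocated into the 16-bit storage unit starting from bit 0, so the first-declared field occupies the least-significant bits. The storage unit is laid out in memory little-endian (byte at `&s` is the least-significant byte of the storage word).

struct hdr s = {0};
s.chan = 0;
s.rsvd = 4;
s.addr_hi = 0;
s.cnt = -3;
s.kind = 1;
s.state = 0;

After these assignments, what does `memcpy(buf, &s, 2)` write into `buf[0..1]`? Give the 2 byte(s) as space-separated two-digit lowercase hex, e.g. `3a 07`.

chan (1b) val=0 bits=0x0 at bit 0: 0x0000
rsvd (4b) val=4 bits=0x4 at bit 1: 0x0008
addr_hi (3b) val=0 bits=0x0 at bit 5: 0x0008
cnt (4b) val=-3 bits=0xd at bit 8: 0x0d08
kind (1b) val=1 bits=0x1 at bit 12: 0x1d08
state (3b) val=0 bits=0x0 at bit 13: 0x1d08
word = 0x1d08 → little-endian bytes:
  [0]=0x08  [1]=0x1d

08 1d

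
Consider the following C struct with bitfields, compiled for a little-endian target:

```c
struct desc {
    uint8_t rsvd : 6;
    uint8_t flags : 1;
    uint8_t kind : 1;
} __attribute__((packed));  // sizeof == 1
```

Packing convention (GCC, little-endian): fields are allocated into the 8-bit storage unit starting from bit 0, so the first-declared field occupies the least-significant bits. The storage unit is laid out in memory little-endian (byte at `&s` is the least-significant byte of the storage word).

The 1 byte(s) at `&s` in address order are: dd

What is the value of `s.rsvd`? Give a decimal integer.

[0]=0xdd (little-endian) → word 0xdd
rsvd:6 @ bit 0 → (0xdd>>0)&0x3f = 0x1d  ←
flags:1 @ bit 6 → (0xdd>>6)&0x1 = 0x1
kind:1 @ bit 7 → (0xdd>>7)&0x1 = 0x1

29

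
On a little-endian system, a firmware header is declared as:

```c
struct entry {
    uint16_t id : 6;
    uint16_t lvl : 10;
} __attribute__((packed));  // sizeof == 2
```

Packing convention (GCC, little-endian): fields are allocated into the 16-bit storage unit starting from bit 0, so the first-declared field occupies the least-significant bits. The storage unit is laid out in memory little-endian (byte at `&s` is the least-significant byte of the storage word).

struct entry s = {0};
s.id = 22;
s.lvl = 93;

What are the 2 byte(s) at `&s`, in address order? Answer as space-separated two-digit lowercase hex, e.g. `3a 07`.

id (6b) val=22 bits=0x16 at bit 0: 0x0016
lvl (10b) val=93 bits=0x5d at bit 6: 0x1756
word = 0x1756 → little-endian bytes:
  [0]=0x56  [1]=0x17

56 17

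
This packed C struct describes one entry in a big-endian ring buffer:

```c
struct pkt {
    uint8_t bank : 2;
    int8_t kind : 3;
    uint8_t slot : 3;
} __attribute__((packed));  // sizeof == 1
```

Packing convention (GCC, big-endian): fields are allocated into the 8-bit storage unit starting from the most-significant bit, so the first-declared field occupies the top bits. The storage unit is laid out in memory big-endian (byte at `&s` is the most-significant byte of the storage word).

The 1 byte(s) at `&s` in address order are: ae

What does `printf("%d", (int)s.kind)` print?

-3

[0]=0xae (big-endian) → word 0xae
bank [6+:2] = (word>>6) & 0x3 = 2
kind [3+:3] = (word>>3) & 0x7 = 5  ←
slot [0+:3] = (word>>0) & 0x7 = 6
kind signed 3b, MSB=1: 5 - 8 = -3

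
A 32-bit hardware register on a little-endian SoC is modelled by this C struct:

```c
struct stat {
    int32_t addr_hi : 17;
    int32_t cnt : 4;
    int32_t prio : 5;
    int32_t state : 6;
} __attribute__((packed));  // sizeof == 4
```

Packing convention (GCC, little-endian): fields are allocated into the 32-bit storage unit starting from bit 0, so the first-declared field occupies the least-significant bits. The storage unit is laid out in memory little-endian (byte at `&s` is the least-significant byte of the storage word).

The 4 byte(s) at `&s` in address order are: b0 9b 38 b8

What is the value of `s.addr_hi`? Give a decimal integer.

39856

[0]=0xb0 [1]=0x9b [2]=0x38 [3]=0xb8 (little-endian) → word 0xb8389bb0
addr_hi [0+:17] = (word>>0) & 0x1ffff = 39856  ←
cnt [17+:4] = (word>>17) & 0xf = 12
prio [21+:5] = (word>>21) & 0x1f = 1
state [26+:6] = (word>>26) & 0x3f = 46
addr_hi signed 17b, MSB=0: value = 39856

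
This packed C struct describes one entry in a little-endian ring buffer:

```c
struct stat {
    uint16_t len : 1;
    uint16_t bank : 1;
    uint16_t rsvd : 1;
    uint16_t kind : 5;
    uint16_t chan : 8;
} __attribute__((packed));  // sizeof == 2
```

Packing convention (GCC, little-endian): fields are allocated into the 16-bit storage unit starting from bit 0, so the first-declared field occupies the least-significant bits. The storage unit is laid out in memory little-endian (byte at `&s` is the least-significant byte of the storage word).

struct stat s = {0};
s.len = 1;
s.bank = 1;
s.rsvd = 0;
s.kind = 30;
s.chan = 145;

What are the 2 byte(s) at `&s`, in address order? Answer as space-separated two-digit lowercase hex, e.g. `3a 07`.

f3 91

len:1 = 1 → 0x1 << 0 → word 0x0001
bank:1 = 1 → 0x1 << 1 → word 0x0003
rsvd:1 = 0 → 0x0 << 2 → word 0x0003
kind:5 = 30 → 0x1e << 3 → word 0x00f3
chan:8 = 145 → 0x91 << 8 → word 0x91f3
word = 0x91f3 → little-endian bytes:
  [0]=0xf3  [1]=0x91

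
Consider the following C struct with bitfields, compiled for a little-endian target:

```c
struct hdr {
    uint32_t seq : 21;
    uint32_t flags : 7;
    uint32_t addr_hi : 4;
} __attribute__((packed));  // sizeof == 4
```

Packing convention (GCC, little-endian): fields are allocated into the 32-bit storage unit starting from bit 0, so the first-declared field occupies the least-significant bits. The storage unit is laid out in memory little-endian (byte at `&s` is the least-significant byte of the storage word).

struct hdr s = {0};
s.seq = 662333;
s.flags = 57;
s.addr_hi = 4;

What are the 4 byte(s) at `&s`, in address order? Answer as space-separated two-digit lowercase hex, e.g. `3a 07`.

seq:21 = 662333 → 0xa1b3d << 0 → word 0x000a1b3d
flags:7 = 57 → 0x39 << 21 → word 0x072a1b3d
addr_hi:4 = 4 → 0x4 << 28 → word 0x472a1b3d
word = 0x472a1b3d → little-endian bytes:
  [0]=0x3d  [1]=0x1b  [2]=0x2a  [3]=0x47

3d 1b 2a 47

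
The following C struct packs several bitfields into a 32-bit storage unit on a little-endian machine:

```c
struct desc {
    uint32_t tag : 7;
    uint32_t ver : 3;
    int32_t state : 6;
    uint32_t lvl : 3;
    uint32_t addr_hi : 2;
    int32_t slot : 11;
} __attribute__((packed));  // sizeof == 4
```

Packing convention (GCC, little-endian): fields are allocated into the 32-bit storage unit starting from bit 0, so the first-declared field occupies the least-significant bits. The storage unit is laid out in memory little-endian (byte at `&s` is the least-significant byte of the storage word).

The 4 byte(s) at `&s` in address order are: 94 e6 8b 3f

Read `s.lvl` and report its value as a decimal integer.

[0]=0x94 [1]=0xe6 [2]=0x8b [3]=0x3f (little-endian) → word 0x3f8be694
tag:7 @ bit 0 → (0x3f8be694>>0)&0x7f = 0x14
ver:3 @ bit 7 → (0x3f8be694>>7)&0x7 = 0x5
state:6 @ bit 10 → (0x3f8be694>>10)&0x3f = 0x39
lvl:3 @ bit 16 → (0x3f8be694>>16)&0x7 = 0x3  ←
addr_hi:2 @ bit 19 → (0x3f8be694>>19)&0x3 = 0x1
slot:11 @ bit 21 → (0x3f8be694>>21)&0x7ff = 0x1fc

3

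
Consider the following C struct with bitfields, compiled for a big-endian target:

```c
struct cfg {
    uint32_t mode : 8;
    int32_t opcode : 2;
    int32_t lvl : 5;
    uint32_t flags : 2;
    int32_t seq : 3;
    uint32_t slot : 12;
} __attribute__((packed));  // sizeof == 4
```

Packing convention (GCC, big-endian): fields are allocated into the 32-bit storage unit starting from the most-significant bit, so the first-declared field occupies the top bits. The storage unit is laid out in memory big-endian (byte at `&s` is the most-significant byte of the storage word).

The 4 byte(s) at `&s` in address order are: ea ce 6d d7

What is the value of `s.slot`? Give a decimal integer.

[0]=0xea [1]=0xce [2]=0x6d [3]=0xd7 (big-endian) → word 0xeace6dd7
mode [24+:8] = (word>>24) & 0xff = 234
opcode [22+:2] = (word>>22) & 0x3 = 3
lvl [17+:5] = (word>>17) & 0x1f = 7
flags [15+:2] = (word>>15) & 0x3 = 0
seq [12+:3] = (word>>12) & 0x7 = 6
slot [0+:12] = (word>>0) & 0xfff = 3543  ←

3543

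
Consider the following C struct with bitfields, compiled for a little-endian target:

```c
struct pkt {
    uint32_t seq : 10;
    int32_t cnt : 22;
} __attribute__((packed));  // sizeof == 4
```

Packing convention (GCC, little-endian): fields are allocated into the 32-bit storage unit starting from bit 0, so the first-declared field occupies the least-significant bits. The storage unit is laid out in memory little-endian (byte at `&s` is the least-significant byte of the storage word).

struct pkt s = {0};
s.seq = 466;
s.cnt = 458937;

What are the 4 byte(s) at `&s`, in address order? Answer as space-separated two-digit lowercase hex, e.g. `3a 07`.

seq:10 = 466 → 0x1d2 << 0 → word 0x000001d2
cnt:22 = 458937 → 0x700b9 << 10 → word 0x1c02e5d2
word = 0x1c02e5d2 → little-endian bytes:
  [0]=0xd2  [1]=0xe5  [2]=0x02  [3]=0x1c

d2 e5 02 1c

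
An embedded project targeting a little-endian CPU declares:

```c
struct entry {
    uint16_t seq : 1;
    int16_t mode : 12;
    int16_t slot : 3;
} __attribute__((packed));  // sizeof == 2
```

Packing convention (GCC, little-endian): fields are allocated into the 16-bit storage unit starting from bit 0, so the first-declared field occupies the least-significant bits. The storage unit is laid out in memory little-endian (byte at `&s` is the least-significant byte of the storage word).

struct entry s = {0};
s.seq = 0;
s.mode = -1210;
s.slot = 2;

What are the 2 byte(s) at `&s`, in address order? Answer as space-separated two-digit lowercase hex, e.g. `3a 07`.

seq (1b) val=0 bits=0x0 at bit 0: 0x0000
mode (12b) val=-1210 bits=0xb46 at bit 1: 0x168c
slot (3b) val=2 bits=0x2 at bit 13: 0x568c
word = 0x568c → little-endian bytes:
  [0]=0x8c  [1]=0x56

8c 56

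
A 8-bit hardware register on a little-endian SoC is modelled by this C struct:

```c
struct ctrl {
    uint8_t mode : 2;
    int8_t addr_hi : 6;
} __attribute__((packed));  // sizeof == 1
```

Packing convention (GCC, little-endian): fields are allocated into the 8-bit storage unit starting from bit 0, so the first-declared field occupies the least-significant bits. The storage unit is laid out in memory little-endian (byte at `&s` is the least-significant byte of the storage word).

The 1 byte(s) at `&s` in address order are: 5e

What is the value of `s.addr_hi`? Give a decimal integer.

23

[0]=0x5e (little-endian) → word 0x5e
mode [0+:2] = (word>>0) & 0x3 = 2
addr_hi [2+:6] = (word>>2) & 0x3f = 23  ←
addr_hi signed 6b, MSB=0: value = 23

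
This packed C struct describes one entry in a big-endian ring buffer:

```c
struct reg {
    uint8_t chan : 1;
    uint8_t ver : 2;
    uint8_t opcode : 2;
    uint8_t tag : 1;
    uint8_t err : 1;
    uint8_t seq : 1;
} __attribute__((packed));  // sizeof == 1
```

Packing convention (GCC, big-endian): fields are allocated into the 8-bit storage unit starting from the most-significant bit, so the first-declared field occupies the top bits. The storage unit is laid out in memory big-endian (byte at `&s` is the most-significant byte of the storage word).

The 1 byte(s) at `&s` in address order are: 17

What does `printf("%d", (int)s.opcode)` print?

[0]=0x17 (big-endian) → word 0x17
chan:1 @ bit 7 → (0x17>>7)&0x1 = 0x0
ver:2 @ bit 5 → (0x17>>5)&0x3 = 0x0
opcode:2 @ bit 3 → (0x17>>3)&0x3 = 0x2  ←
tag:1 @ bit 2 → (0x17>>2)&0x1 = 0x1
err:1 @ bit 1 → (0x17>>1)&0x1 = 0x1
seq:1 @ bit 0 → (0x17>>0)&0x1 = 0x1

2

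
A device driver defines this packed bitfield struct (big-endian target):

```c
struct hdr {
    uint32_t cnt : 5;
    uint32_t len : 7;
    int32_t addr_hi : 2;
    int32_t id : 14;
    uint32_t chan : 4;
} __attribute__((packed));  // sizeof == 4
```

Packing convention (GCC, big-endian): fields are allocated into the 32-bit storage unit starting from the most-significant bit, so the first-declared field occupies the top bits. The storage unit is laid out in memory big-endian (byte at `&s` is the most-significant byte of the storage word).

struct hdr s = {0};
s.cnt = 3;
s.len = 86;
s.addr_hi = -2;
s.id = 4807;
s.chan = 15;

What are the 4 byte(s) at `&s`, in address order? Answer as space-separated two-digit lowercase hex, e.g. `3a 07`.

cnt (5b) val=3 bits=0x3 at bit 27: 0x18000000
len (7b) val=86 bits=0x56 at bit 20: 0x1d600000
addr_hi (2b) val=-2 bits=0x2 at bit 18: 0x1d680000
id (14b) val=4807 bits=0x12c7 at bit 4: 0x1d692c70
chan (4b) val=15 bits=0xf at bit 0: 0x1d692c7f
word = 0x1d692c7f → big-endian bytes:
  [0]=0x1d  [1]=0x69  [2]=0x2c  [3]=0x7f

1d 69 2c 7f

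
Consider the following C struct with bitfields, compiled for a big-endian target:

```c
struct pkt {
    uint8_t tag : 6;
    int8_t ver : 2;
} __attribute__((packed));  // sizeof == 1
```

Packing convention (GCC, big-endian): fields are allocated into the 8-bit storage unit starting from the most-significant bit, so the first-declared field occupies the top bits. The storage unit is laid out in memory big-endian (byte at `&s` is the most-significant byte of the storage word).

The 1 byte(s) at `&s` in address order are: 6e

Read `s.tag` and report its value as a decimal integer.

27

[0]=0x6e (big-endian) → word 0x6e
tag [2+:6] = (word>>2) & 0x3f = 27  ←
ver [0+:2] = (word>>0) & 0x3 = 2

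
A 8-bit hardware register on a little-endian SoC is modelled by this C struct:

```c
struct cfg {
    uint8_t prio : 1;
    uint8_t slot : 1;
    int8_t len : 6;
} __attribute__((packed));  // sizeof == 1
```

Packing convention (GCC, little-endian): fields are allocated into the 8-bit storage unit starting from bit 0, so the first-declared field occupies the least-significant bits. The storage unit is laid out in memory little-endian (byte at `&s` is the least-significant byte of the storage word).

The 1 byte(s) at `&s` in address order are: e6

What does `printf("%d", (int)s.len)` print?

-7

[0]=0xe6 (little-endian) → word 0xe6
prio [0+:1] = (word>>0) & 0x1 = 0
slot [1+:1] = (word>>1) & 0x1 = 1
len [2+:6] = (word>>2) & 0x3f = 57  ←
len signed 6b, MSB=1: 57 - 64 = -7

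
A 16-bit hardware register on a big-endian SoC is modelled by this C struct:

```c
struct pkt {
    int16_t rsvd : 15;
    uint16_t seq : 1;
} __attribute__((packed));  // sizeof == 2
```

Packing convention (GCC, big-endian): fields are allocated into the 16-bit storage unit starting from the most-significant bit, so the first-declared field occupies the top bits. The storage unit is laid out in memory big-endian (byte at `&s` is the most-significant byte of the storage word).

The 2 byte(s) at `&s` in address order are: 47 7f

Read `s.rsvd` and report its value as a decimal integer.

9151

[0]=0x47 [1]=0x7f (big-endian) → word 0x477f
rsvd [1+:15] = (word>>1) & 0x7fff = 9151  ←
seq [0+:1] = (word>>0) & 0x1 = 1
rsvd signed 15b, MSB=0: value = 9151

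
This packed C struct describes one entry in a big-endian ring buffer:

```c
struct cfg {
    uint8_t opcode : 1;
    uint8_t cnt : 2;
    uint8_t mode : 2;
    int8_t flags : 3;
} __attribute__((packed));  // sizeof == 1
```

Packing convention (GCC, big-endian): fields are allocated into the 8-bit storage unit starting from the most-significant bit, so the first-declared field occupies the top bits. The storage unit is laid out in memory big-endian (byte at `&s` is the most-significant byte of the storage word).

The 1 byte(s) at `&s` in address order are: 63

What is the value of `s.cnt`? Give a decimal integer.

3

[0]=0x63 (big-endian) → word 0x63
opcode:1 @ bit 7 → (0x63>>7)&0x1 = 0x0
cnt:2 @ bit 5 → (0x63>>5)&0x3 = 0x3  ←
mode:2 @ bit 3 → (0x63>>3)&0x3 = 0x0
flags:3 @ bit 0 → (0x63>>0)&0x7 = 0x3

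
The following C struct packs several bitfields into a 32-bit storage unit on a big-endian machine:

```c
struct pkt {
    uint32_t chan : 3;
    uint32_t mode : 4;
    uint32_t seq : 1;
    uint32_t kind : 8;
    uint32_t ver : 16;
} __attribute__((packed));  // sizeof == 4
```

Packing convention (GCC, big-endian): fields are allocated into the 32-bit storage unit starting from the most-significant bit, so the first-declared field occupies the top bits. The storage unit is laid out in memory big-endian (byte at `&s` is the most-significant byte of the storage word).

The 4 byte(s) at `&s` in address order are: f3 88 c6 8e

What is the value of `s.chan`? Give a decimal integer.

7

[0]=0xf3 [1]=0x88 [2]=0xc6 [3]=0x8e (big-endian) → word 0xf388c68e
chan [29+:3] = (word>>29) & 0x7 = 7  ←
mode [25+:4] = (word>>25) & 0xf = 9
seq [24+:1] = (word>>24) & 0x1 = 1
kind [16+:8] = (word>>16) & 0xff = 136
ver [0+:16] = (word>>0) & 0xffff = 50830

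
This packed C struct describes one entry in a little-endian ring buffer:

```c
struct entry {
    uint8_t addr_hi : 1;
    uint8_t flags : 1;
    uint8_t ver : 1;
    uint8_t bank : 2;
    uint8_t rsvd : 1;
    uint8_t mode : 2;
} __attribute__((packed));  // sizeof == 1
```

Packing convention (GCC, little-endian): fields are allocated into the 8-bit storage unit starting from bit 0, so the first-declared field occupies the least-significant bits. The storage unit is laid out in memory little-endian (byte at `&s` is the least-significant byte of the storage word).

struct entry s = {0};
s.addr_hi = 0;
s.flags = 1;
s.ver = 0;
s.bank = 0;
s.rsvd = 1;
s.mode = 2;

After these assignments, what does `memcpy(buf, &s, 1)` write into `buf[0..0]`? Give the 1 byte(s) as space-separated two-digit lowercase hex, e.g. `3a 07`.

a2

addr_hi:1 = 0 → 0x0 << 0 → word 0x00
flags:1 = 1 → 0x1 << 1 → word 0x02
ver:1 = 0 → 0x0 << 2 → word 0x02
bank:2 = 0 → 0x0 << 3 → word 0x02
rsvd:1 = 1 → 0x1 << 5 → word 0x22
mode:2 = 2 → 0x2 << 6 → word 0xa2
word = 0xa2 → little-endian bytes:
  [0]=0xa2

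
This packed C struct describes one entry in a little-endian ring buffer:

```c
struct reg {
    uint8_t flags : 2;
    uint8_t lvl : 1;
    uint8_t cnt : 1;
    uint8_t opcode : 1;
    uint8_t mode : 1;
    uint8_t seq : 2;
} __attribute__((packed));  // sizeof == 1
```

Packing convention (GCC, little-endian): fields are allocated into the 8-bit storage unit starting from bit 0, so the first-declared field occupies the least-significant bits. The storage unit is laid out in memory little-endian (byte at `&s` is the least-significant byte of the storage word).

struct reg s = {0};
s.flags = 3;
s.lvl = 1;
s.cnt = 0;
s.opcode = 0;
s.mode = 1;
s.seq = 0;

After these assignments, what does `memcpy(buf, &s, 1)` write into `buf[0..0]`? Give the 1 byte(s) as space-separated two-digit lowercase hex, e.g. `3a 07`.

[0+:2] flags=3 & 0x3 = 0x3; word=0x03
[2+:1] lvl=1 & 0x1 = 0x1; word=0x07
[3+:1] cnt=0 & 0x1 = 0x0; word=0x07
[4+:1] opcode=0 & 0x1 = 0x0; word=0x07
[5+:1] mode=1 & 0x1 = 0x1; word=0x27
[6+:2] seq=0 & 0x3 = 0x0; word=0x27
word = 0x27 → little-endian bytes:
  [0]=0x27

27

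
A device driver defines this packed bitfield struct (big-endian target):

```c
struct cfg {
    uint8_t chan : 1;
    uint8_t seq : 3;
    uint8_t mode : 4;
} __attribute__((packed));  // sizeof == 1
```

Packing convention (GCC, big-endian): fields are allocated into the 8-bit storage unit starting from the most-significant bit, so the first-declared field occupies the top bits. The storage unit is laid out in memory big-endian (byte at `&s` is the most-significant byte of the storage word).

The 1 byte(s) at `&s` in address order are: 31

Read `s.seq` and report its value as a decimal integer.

3

[0]=0x31 (big-endian) → word 0x31
chan [7+:1] = (word>>7) & 0x1 = 0
seq [4+:3] = (word>>4) & 0x7 = 3  ←
mode [0+:4] = (word>>0) & 0xf = 1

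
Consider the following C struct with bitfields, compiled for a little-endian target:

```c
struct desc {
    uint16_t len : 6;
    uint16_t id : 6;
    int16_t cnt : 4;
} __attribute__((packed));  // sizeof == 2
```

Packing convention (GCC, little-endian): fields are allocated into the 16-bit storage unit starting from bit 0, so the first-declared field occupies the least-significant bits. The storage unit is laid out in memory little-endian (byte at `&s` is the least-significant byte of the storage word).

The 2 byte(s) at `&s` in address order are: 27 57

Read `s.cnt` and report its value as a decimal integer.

5

[0]=0x27 [1]=0x57 (little-endian) → word 0x5727
len:6 @ bit 0 → (0x5727>>0)&0x3f = 0x27
id:6 @ bit 6 → (0x5727>>6)&0x3f = 0x1c
cnt:4 @ bit 12 → (0x5727>>12)&0xf = 0x5  ←
cnt signed 4b, MSB=0: value = 5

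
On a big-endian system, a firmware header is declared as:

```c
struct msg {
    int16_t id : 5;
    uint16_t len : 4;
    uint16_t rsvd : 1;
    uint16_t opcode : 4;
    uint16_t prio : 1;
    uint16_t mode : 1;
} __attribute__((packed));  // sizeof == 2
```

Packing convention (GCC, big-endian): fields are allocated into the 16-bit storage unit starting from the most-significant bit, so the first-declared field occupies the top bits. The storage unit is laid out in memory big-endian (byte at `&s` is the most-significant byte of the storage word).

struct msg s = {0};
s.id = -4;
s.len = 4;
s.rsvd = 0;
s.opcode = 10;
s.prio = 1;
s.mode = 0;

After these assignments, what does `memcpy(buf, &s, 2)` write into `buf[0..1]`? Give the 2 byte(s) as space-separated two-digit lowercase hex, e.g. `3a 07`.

e2 2a

id (5b) val=-4 bits=0x1c at bit 11: 0xe000
len (4b) val=4 bits=0x4 at bit 7: 0xe200
rsvd (1b) val=0 bits=0x0 at bit 6: 0xe200
opcode (4b) val=10 bits=0xa at bit 2: 0xe228
prio (1b) val=1 bits=0x1 at bit 1: 0xe22a
mode (1b) val=0 bits=0x0 at bit 0: 0xe22a
word = 0xe22a → big-endian bytes:
  [0]=0xe2  [1]=0x2a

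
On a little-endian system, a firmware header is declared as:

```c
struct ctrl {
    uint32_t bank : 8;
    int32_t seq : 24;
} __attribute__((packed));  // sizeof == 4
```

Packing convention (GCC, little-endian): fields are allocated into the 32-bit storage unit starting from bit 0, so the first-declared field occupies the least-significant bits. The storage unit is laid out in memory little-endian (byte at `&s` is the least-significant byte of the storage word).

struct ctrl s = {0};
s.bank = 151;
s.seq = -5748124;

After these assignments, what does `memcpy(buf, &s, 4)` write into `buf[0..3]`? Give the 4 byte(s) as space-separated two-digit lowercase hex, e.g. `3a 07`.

97 64 4a a8

bank (8b) val=151 bits=0x97 at bit 0: 0x00000097
seq (24b) val=-5748124 bits=0xa84a64 at bit 8: 0xa84a6497
word = 0xa84a6497 → little-endian bytes:
  [0]=0x97  [1]=0x64  [2]=0x4a  [3]=0xa8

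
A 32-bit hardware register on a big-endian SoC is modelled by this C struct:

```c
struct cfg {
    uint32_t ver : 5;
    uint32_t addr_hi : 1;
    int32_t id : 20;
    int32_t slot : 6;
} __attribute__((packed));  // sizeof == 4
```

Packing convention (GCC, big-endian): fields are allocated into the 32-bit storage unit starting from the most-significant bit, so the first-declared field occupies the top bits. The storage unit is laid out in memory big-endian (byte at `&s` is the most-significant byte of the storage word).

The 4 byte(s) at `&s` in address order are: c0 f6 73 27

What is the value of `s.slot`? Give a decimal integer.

[0]=0xc0 [1]=0xf6 [2]=0x73 [3]=0x27 (big-endian) → word 0xc0f67327
ver [27+:5] = (word>>27) & 0x1f = 24
addr_hi [26+:1] = (word>>26) & 0x1 = 0
id [6+:20] = (word>>6) & 0xfffff = 252364
slot [0+:6] = (word>>0) & 0x3f = 39  ←
slot signed 6b, MSB=1: 39 - 64 = -25

-25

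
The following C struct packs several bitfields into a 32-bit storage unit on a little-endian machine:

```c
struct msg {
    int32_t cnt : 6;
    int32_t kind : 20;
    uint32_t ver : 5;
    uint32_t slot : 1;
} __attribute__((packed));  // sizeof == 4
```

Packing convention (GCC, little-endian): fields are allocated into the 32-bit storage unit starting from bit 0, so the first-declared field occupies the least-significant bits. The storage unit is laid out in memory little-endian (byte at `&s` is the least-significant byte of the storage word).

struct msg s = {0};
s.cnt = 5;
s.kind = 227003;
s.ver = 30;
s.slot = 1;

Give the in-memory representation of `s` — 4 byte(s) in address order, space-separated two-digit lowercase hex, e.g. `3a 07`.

c5 ae dd f8

cnt (6b) val=5 bits=0x5 at bit 0: 0x00000005
kind (20b) val=227003 bits=0x376bb at bit 6: 0x00ddaec5
ver (5b) val=30 bits=0x1e at bit 26: 0x78ddaec5
slot (1b) val=1 bits=0x1 at bit 31: 0xf8ddaec5
word = 0xf8ddaec5 → little-endian bytes:
  [0]=0xc5  [1]=0xae  [2]=0xdd  [3]=0xf8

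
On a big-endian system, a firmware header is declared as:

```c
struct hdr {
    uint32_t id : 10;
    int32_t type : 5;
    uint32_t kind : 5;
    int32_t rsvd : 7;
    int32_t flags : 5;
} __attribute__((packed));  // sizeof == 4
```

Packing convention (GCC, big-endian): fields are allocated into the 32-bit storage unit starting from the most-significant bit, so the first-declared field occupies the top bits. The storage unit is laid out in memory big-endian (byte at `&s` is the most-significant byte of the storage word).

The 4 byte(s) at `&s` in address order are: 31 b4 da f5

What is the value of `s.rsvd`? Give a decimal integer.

[0]=0x31 [1]=0xb4 [2]=0xda [3]=0xf5 (big-endian) → word 0x31b4daf5
id [22+:10] = (word>>22) & 0x3ff = 198
type [17+:5] = (word>>17) & 0x1f = 26
kind [12+:5] = (word>>12) & 0x1f = 13
rsvd [5+:7] = (word>>5) & 0x7f = 87  ←
flags [0+:5] = (word>>0) & 0x1f = 21
rsvd signed 7b, MSB=1: 87 - 128 = -41

-41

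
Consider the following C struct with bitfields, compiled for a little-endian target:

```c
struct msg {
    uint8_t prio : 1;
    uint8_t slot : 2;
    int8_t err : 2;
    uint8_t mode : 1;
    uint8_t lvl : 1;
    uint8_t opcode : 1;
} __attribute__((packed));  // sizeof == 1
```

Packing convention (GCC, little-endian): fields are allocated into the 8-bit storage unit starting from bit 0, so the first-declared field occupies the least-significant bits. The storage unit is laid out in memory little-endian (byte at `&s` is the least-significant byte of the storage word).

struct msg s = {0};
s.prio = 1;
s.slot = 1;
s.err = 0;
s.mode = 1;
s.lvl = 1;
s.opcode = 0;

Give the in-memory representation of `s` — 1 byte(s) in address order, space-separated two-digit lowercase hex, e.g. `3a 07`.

63

[0+:1] prio=1 & 0x1 = 0x1; word=0x01
[1+:2] slot=1 & 0x3 = 0x1; word=0x03
[3+:2] err=0 & 0x3 = 0x0; word=0x03
[5+:1] mode=1 & 0x1 = 0x1; word=0x23
[6+:1] lvl=1 & 0x1 = 0x1; word=0x63
[7+:1] opcode=0 & 0x1 = 0x0; word=0x63
word = 0x63 → little-endian bytes:
  [0]=0x63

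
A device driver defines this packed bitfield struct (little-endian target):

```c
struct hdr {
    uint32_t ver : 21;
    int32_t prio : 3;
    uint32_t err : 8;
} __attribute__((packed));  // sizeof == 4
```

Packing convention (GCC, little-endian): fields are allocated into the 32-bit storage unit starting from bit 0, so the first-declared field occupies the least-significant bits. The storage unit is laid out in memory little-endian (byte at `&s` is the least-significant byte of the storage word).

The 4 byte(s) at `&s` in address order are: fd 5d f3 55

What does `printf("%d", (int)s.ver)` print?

[0]=0xfd [1]=0x5d [2]=0xf3 [3]=0x55 (little-endian) → word 0x55f35dfd
ver [0+:21] = (word>>0) & 0x1fffff = 1269245  ←
prio [21+:3] = (word>>21) & 0x7 = 7
err [24+:8] = (word>>24) & 0xff = 85

1269245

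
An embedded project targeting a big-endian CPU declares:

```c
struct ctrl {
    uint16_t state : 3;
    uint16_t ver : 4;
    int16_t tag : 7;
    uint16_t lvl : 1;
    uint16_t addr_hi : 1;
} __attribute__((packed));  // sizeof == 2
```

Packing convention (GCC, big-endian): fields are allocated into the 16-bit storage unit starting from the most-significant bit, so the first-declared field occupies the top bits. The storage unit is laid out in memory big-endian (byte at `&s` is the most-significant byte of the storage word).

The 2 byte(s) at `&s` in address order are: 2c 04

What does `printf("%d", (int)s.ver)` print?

6

[0]=0x2c [1]=0x04 (big-endian) → word 0x2c04
state:3 @ bit 13 → (0x2c04>>13)&0x7 = 0x1
ver:4 @ bit 9 → (0x2c04>>9)&0xf = 0x6  ←
tag:7 @ bit 2 → (0x2c04>>2)&0x7f = 0x1
lvl:1 @ bit 1 → (0x2c04>>1)&0x1 = 0x0
addr_hi:1 @ bit 0 → (0x2c04>>0)&0x1 = 0x0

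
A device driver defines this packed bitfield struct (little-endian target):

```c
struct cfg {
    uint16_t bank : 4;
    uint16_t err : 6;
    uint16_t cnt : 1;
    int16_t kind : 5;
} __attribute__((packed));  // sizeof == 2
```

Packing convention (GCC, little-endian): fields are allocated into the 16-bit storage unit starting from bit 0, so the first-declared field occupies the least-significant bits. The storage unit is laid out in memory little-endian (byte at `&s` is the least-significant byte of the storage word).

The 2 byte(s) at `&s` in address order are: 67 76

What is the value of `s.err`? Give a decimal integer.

38

[0]=0x67 [1]=0x76 (little-endian) → word 0x7667
bank:4 @ bit 0 → (0x7667>>0)&0xf = 0x7
err:6 @ bit 4 → (0x7667>>4)&0x3f = 0x26  ←
cnt:1 @ bit 10 → (0x7667>>10)&0x1 = 0x1
kind:5 @ bit 11 → (0x7667>>11)&0x1f = 0xe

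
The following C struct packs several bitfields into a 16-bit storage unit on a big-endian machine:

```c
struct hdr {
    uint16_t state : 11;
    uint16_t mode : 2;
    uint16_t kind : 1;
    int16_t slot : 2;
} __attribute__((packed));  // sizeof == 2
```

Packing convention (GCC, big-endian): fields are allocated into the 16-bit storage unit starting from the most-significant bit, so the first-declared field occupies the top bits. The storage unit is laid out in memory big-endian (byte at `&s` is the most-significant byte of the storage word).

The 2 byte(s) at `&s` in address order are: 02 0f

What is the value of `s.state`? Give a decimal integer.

[0]=0x02 [1]=0x0f (big-endian) → word 0x020f
state [5+:11] = (word>>5) & 0x7ff = 16  ←
mode [3+:2] = (word>>3) & 0x3 = 1
kind [2+:1] = (word>>2) & 0x1 = 1
slot [0+:2] = (word>>0) & 0x3 = 3

16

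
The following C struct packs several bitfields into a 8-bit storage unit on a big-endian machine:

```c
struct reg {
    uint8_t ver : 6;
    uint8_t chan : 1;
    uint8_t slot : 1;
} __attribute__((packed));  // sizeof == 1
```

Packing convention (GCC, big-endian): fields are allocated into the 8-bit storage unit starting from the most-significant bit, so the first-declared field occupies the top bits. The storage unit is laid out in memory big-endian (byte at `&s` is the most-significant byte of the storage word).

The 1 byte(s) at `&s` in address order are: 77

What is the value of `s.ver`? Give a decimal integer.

29

[0]=0x77 (big-endian) → word 0x77
ver [2+:6] = (word>>2) & 0x3f = 29  ←
chan [1+:1] = (word>>1) & 0x1 = 1
slot [0+:1] = (word>>0) & 0x1 = 1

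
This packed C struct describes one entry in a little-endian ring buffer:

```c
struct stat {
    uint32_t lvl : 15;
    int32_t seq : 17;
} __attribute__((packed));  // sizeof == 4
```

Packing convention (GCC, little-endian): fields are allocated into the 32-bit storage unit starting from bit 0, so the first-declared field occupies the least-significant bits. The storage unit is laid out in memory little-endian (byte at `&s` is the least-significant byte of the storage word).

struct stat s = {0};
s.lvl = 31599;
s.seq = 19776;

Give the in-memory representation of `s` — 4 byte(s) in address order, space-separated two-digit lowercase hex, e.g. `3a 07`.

6f 7b a0 26

lvl (15b) val=31599 bits=0x7b6f at bit 0: 0x00007b6f
seq (17b) val=19776 bits=0x4d40 at bit 15: 0x26a07b6f
word = 0x26a07b6f → little-endian bytes:
  [0]=0x6f  [1]=0x7b  [2]=0xa0  [3]=0x26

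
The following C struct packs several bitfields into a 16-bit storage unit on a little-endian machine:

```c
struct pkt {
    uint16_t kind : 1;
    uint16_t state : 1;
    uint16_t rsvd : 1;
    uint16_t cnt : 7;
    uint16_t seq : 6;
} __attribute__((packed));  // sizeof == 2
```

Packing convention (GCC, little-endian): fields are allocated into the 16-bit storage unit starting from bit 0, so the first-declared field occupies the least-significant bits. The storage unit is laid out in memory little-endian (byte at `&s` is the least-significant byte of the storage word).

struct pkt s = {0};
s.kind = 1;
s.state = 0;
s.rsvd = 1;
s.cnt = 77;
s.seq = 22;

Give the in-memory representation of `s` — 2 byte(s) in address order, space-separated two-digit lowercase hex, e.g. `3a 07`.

[0+:1] kind=1 & 0x1 = 0x1; word=0x0001
[1+:1] state=0 & 0x1 = 0x0; word=0x0001
[2+:1] rsvd=1 & 0x1 = 0x1; word=0x0005
[3+:7] cnt=77 & 0x7f = 0x4d; word=0x026d
[10+:6] seq=22 & 0x3f = 0x16; word=0x5a6d
word = 0x5a6d → little-endian bytes:
  [0]=0x6d  [1]=0x5a

6d 5a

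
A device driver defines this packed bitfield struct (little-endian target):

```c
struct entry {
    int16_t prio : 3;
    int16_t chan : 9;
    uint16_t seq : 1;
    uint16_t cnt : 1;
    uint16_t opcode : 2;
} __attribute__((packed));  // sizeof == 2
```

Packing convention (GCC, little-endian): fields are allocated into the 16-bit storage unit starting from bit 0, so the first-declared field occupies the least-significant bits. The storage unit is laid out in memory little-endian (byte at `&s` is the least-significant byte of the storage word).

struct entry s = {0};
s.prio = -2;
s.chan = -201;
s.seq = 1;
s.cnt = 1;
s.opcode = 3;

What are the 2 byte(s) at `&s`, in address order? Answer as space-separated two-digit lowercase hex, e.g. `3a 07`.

be f9

prio (3b) val=-2 bits=0x6 at bit 0: 0x0006
chan (9b) val=-201 bits=0x137 at bit 3: 0x09be
seq (1b) val=1 bits=0x1 at bit 12: 0x19be
cnt (1b) val=1 bits=0x1 at bit 13: 0x39be
opcode (2b) val=3 bits=0x3 at bit 14: 0xf9be
word = 0xf9be → little-endian bytes:
  [0]=0xbe  [1]=0xf9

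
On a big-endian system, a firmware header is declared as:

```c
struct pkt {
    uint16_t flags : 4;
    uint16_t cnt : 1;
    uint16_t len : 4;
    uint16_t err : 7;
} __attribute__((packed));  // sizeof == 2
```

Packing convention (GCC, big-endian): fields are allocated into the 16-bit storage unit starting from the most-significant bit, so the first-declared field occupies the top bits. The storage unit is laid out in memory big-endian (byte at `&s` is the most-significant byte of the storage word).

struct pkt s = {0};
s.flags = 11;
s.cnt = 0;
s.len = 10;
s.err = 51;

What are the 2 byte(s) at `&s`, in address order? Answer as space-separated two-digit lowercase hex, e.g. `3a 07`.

b5 33

flags:4 = 11 → 0xb << 12 → word 0xb000
cnt:1 = 0 → 0x0 << 11 → word 0xb000
len:4 = 10 → 0xa << 7 → word 0xb500
err:7 = 51 → 0x33 << 0 → word 0xb533
word = 0xb533 → big-endian bytes:
  [0]=0xb5  [1]=0x33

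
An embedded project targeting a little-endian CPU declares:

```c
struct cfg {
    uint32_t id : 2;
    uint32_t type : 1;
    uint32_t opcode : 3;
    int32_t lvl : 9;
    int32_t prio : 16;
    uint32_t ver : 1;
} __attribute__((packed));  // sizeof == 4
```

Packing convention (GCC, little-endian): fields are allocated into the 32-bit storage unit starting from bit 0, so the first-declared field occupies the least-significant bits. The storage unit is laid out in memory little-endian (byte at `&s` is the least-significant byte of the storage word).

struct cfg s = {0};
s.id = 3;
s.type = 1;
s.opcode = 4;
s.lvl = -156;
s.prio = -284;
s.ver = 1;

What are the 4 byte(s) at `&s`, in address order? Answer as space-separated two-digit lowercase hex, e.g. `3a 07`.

27 59 72 ff

id:2 = 3 → 0x3 << 0 → word 0x00000003
type:1 = 1 → 0x1 << 2 → word 0x00000007
opcode:3 = 4 → 0x4 << 3 → word 0x00000027
lvl:9 = -156 → 0x164 << 6 → word 0x00005927
prio:16 = -284 → 0xfee4 << 15 → word 0x7f725927
ver:1 = 1 → 0x1 << 31 → word 0xff725927
word = 0xff725927 → little-endian bytes:
  [0]=0x27  [1]=0x59  [2]=0x72  [3]=0xff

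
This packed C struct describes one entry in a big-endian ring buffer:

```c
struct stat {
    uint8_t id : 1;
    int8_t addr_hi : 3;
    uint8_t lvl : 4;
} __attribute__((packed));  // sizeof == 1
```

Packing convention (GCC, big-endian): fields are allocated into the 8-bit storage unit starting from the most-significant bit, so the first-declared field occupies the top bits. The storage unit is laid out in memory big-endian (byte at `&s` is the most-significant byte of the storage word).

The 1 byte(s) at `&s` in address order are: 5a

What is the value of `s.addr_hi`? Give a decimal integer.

[0]=0x5a (big-endian) → word 0x5a
id:1 @ bit 7 → (0x5a>>7)&0x1 = 0x0
addr_hi:3 @ bit 4 → (0x5a>>4)&0x7 = 0x5  ←
lvl:4 @ bit 0 → (0x5a>>0)&0xf = 0xa
addr_hi signed 3b, MSB=1: 5 - 8 = -3

-3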